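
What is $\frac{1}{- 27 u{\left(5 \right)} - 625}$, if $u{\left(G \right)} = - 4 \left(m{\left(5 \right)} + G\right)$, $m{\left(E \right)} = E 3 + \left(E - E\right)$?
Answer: $\frac{1}{1535} \approx 0.00065147$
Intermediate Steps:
$m{\left(E \right)} = 3 E$ ($m{\left(E \right)} = 3 E + 0 = 3 E$)
$u{\left(G \right)} = -60 - 4 G$ ($u{\left(G \right)} = - 4 \left(3 \cdot 5 + G\right) = - 4 \left(15 + G\right) = -60 - 4 G$)
$\frac{1}{- 27 u{\left(5 \right)} - 625} = \frac{1}{- 27 \left(-60 - 20\right) - 625} = \frac{1}{\left(-27\right) \left(-80\right) - 625} = \frac{1}{2160 - 625} = \frac{1}{1535}$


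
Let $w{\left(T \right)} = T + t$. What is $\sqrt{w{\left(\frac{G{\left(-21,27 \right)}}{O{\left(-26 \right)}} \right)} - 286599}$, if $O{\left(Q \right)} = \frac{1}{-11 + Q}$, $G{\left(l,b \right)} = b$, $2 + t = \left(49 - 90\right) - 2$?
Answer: $i \sqrt{287643} \approx 536.32 i$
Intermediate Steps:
$t = -45$ ($t = -2 + \left(\left(49 - 90\right) - 2\right) = -2 + \left(-41 + \left(-109 + 107\right)\right) = -2 - 43 = -45$)
$w{\left(T \right)} = -45 + T$ ($w{\left(T \right)} = T - 45 = -45 + T$)
$\sqrt{w{\left(\frac{G{\left(-21,27 \right)}}{O{\left(-26 \right)}} \right)} - 286599} = \sqrt{\left(-45 + \frac{27}{\frac{1}{-11 - 26}}\right) - 286599} = \sqrt{\left(-45 + \frac{27}{\frac{1}{-37}}\right) - 286599} = \sqrt{\left(-45 + \frac{27}{- \frac{1}{37}}\right) - 286599} = \sqrt{\left(-45 + 27 \left(-37\right)\right) - 286599} = \sqrt{\left(-45 - 999\right) - 286599} = \sqrt{-1044 - 286599} = \sqrt{-287643} = i \sqrt{287643}$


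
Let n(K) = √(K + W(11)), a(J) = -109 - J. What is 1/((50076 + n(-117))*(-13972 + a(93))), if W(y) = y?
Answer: I/(14174*(√106 - 50076*I)) ≈ -1.4089e-9 + 2.8967e-13*I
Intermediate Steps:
n(K) = √(11 + K) (n(K) = √(K + 11) = √(11 + K))
1/((50076 + n(-117))*(-13972 + a(93))) = 1/((50076 + √(11 - 117))*(-13972 + (-109 - 1*93))) = 1/((50076 + √(-106))*(-13972 + (-109 - 93))) = 1/((50076 + I*√106)*(-13972 - 202)) = 1/((50076 + I*√106)*(-14174)) = 1/(-709777224 - 14174*I*√106)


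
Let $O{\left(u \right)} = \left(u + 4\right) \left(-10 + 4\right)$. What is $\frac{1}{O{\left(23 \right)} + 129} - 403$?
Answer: $- \frac{13300}{33} \approx -403.03$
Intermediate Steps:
$O{\left(u \right)} = -24 - 6 u$ ($O{\left(u \right)} = \left(4 + u\right) \left(-6\right) = -24 - 6 u$)
$\frac{1}{O{\left(23 \right)} + 129} - 403 = \frac{1}{\left(-24 - 138\right) + 129} - 403 = \frac{1}{-162 + 129} - 403 = \frac{1}{-33} - 403 = - \frac{1}{33} - 403 = - \frac{13300}{33}$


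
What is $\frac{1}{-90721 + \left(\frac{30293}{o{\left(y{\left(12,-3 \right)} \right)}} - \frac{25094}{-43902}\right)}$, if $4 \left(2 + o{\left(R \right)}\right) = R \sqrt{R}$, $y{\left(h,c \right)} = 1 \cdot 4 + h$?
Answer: $- \frac{307314}{27214696093} \approx -1.1292 \cdot 10^{-5}$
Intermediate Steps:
$y{\left(h,c \right)} = 4 + h$
$o{\left(R \right)} = -2 + \frac{R^{\frac{3}{2}}}{4}$ ($o{\left(R \right)} = -2 + \frac{R \sqrt{R}}{4} = -2 + \frac{R^{\frac{3}{2}}}{4}$)
$\frac{1}{-90721 + \left(\frac{30293}{o{\left(y{\left(12,-3 \right)} \right)}} - \frac{25094}{-43902}\right)} = \frac{1}{-90721 - \left(- \frac{12547}{21951} - \frac{30293}{-2 + \frac{\left(4 + 12\right)^{\frac{3}{2}}}{4}}\right)} = \frac{1}{-90721 - \left(- \frac{12547}{21951} - \frac{30293}{-2 + \frac{16^{\frac{3}{2}}}{4}}\right)} = \frac{1}{-90721 + \left(\frac{30293}{-2 + \frac{1}{4} \cdot 64} + \frac{12547}{21951}\right)} = \frac{1}{-90721 + \left(\frac{30293}{-2 + 16} + \frac{12547}{21951}\right)} = \frac{1}{-90721 + \left(\frac{30293}{14} + \frac{12547}{21951}\right)} = \frac{1}{-90721 + \frac{665137301}{307314}} = \frac{1}{- \frac{27214696093}{307314}} = - \frac{307314}{27214696093}$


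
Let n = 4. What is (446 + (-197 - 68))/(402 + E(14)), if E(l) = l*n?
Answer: 181/458 ≈ 0.39520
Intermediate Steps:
E(l) = 4*l (E(l) = l*4 = 4*l)
(446 + (-197 - 68))/(402 + E(14)) = (446 + (-197 - 68))/(402 + 4*14) = (446 - 265)/(402 + 56) = 181/458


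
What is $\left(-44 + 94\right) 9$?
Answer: $450$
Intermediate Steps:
$\left(-44 + 94\right) 9 = 50 \cdot 9 = 450$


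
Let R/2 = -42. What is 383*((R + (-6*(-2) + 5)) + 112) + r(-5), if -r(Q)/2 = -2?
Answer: 17239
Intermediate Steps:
r(Q) = 4 (r(Q) = -2*(-2) = 4)
R = -84 (R = 2*(-42) = -84)
383*((R + (-6*(-2) + 5)) + 112) + r(-5) = 383*((-84 + (-6*(-2) + 5)) + 112) + 4 = 383*((-84 + (12 + 5)) + 112) + 4 = 383*((-84 + 17) + 112) + 4 = 383*(-67 + 112) + 4 = 383*45 + 4 = 17235 + 4 = 17239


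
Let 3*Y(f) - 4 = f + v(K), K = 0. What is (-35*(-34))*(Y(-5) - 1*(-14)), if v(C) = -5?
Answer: 14280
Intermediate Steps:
Y(f) = -1/3 + f/3 (Y(f) = 4/3 + (f - 5)/3 = 4/3 + (-5 + f)/3 = 4/3 + (-5/3 + f/3) = -1/3 + f/3)
(-35*(-34))*(Y(-5) - 1*(-14)) = (-35*(-34))*((-1/3 + (1/3)*(-5)) - 1*(-14)) = 1190*((-1/3 - 5/3) + 14) = 1190*(-2 + 14) = 1190*12 = 14280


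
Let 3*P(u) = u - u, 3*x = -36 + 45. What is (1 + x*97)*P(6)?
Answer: 0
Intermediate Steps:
x = 3 (x = (-36 + 45)/3 = (⅓)*9 = 3)
P(u) = 0 (P(u) = (u - u)/3 = (⅓)*0 = 0)
(1 + x*97)*P(6) = (1 + 3*97)*0 = (1 + 291)*0 = 292*0 = 0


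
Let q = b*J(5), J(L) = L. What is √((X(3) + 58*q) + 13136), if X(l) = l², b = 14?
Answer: √17205 ≈ 131.17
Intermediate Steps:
q = 70 (q = 14*5 = 70)
√((X(3) + 58*q) + 13136) = √((3² + 58*70) + 13136) = √((9 + 4060) + 13136) = √(4069 + 13136) = √17205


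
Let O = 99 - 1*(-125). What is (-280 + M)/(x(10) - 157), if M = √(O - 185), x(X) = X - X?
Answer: 280/157 - √39/157 ≈ 1.7437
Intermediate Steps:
O = 224 (O = 99 + 125 = 224)
x(X) = 0
M = √39 (M = √(224 - 185) = √39 ≈ 6.2450)
(-280 + M)/(x(10) - 157) = (-280 + √39)/(0 - 157) = (-280 + √39)/(-157) = (-280 + √39)*(-1/157) = 280/157 - √39/157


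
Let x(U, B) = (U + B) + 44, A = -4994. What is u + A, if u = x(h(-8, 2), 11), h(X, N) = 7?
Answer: -4932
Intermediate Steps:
x(U, B) = 44 + B + U (x(U, B) = (B + U) + 44 = 44 + B + U)
u = 62 (u = 44 + 11 + 7 = 62)
u + A = 62 - 4994 = -4932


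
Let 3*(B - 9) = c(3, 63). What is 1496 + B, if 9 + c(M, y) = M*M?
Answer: 1505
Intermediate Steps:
c(M, y) = -9 + M² (c(M, y) = -9 + M*M = -9 + M²)
B = 9 (B = 9 + (-9 + 3²)/3 = 9 + (-9 + 9)/3 = 9 + (⅓)*0 = 9 + 0 = 9)
1496 + B = 1496 + 9 = 1505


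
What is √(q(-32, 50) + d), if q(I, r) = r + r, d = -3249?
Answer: I*√3149 ≈ 56.116*I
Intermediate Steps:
q(I, r) = 2*r
√(q(-32, 50) + d) = √(2*50 - 3249) = √(100 - 3249) = √(-3149) = I*√3149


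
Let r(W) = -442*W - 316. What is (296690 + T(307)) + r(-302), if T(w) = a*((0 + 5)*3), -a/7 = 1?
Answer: 429753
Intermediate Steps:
a = -7 (a = -7*1 = -7)
r(W) = -316 - 442*W
T(w) = -105 (T(w) = -7*(0 + 5)*3 = -35*3 = -7*15 = -105)
(296690 + T(307)) + r(-302) = (296690 - 105) + (-316 - 442*(-302)) = 296585 + (-316 + 133484) = 296585 + 133168 = 429753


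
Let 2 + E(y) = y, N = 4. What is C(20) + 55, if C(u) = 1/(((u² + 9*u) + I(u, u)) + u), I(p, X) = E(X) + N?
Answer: 34211/622 ≈ 55.002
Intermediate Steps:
E(y) = -2 + y
I(p, X) = 2 + X (I(p, X) = (-2 + X) + 4 = 2 + X)
C(u) = 1/(2 + u² + 11*u) (C(u) = 1/(((u² + 9*u) + (2 + u)) + u) = 1/((2 + u² + 10*u) + u) = 1/(2 + u² + 11*u))
C(20) + 55 = 1/(2 + 20² + 11*20) + 55 = 1/(2 + 400 + 220) + 55 = 1/622 + 55 = 34211/622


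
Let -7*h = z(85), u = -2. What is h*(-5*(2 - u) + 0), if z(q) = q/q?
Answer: 20/7 ≈ 2.8571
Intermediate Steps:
z(q) = 1
h = -⅐ (h = -⅐*1 = -⅐ ≈ -0.14286)
h*(-5*(2 - u) + 0) = -(-5*(2 - 1*(-2)) + 0)/7 = -(-5*(2 + 2) + 0)/7 = -(-5*4 + 0)/7 = -(-20 + 0)/7 = -⅐*(-20) = 20/7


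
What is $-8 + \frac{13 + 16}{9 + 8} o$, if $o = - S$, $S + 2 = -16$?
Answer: $\frac{386}{17} \approx 22.706$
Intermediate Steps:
$S = -18$ ($S = -2 - 16 = -18$)
$o = 18$ ($o = \left(-1\right) \left(-18\right) = 18$)
$-8 + \frac{13 + 16}{9 + 8} o = -8 + \frac{13 + 16}{9 + 8} \cdot 18 = -8 + \frac{29}{17} \cdot 18 = -8 + \frac{522}{17} = \frac{386}{17}$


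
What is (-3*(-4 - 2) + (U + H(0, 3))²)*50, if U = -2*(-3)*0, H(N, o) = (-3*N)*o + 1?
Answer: 950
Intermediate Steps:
H(N, o) = 1 - 3*N*o (H(N, o) = -3*N*o + 1 = 1 - 3*N*o)
U = 0 (U = 6*0 = 0)
(-3*(-4 - 2) + (U + H(0, 3))²)*50 = (-3*(-4 - 2) + (0 + (1 - 3*0*3))²)*50 = (-3*(-6) + (0 + (1 + 0))²)*50 = (18 + (0 + 1)²)*50 = (18 + 1²)*50 = (18 + 1)*50 = 19*50 = 950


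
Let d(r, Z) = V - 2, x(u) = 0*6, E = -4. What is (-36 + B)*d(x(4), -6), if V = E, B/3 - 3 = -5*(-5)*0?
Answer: 162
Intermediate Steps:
B = 9 (B = 9 + 3*(-5*(-5)*0) = 9 + 3*(25*0) = 9 + 3*0 = 9 + 0 = 9)
V = -4
x(u) = 0
d(r, Z) = -6 (d(r, Z) = -4 - 2 = -6)
(-36 + B)*d(x(4), -6) = (-36 + 9)*(-6) = -27*(-6) = 162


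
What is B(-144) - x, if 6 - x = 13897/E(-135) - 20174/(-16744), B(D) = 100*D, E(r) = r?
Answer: -2342419037/161460 ≈ -14508.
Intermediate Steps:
x = 17395037/161460 (x = 6 - (13897/(-135) - 20174/(-16744)) = 6 - (13897*(-1/135) - 20174*(-1/16744)) = 6 - (-13897/135 + 1441/1196) = 6 - 1*(-16426277/161460) = 6 + 16426277/161460 = 17395037/161460 ≈ 107.74)
B(-144) - x = 100*(-144) - 1*17395037/161460 = -14400 - 17395037/161460 = -2342419037/161460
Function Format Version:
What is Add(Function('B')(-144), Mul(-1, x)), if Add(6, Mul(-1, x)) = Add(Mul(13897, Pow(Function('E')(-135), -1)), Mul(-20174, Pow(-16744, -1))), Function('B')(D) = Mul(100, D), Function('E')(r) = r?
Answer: Rational(-2342419037, 161460) ≈ -14508.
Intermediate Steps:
x = Rational(17395037, 161460) (x = Add(6, Mul(-1, Add(Mul(13897, Pow(-135, -1)), Mul(-20174, Pow(-16744, -1))))) = Add(6, Mul(-1, Add(Mul(13897, Rational(-1, 135)), Mul(-20174, Rational(-1, 16744))))) = Add(6, Mul(-1, Add(Rational(-13897, 135), Rational(1441, 1196)))) = Add(6, Mul(-1, Rational(-16426277, 161460))) = Add(6, Rational(16426277, 161460)) = Rational(17395037, 161460) ≈ 107.74)
Add(Function('B')(-144), Mul(-1, x)) = Add(Mul(100, -144), Mul(-1, Rational(17395037, 161460))) = Add(-14400, Rational(-17395037, 161460)) = Rational(-2342419037, 161460)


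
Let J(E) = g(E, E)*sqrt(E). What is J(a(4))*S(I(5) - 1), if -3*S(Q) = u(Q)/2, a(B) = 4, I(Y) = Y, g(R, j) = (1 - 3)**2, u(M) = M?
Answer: -16/3 ≈ -5.3333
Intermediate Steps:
g(R, j) = 4 (g(R, j) = (-2)**2 = 4)
J(E) = 4*sqrt(E)
S(Q) = -Q/6 (S(Q) = -Q/(3*2) = -Q/6)
J(a(4))*S(I(5) - 1) = (4*sqrt(4))*(-(5 - 1)/6) = (4*2)*(-1/6*4) = 8*(-2/3) = -16/3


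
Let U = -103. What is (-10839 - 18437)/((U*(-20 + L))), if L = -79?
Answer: -29276/10197 ≈ -2.8710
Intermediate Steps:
(-10839 - 18437)/((U*(-20 + L))) = (-10839 - 18437)/((-103*(-20 - 79))) = -29276/((-103*(-99))) = -29276/10197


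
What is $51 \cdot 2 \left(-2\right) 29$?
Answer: $-5916$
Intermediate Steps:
$51 \cdot 2 \left(-2\right) 29 = 51 \left(\left(-4\right) 29\right) = 51 \left(-116\right) = -5916$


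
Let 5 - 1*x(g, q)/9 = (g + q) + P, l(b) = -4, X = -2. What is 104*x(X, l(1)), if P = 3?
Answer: 7488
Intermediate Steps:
x(g, q) = 18 - 9*g - 9*q (x(g, q) = 45 - 9*((g + q) + 3) = 45 - 9*(3 + g + q) = 45 + (-27 - 9*g - 9*q) = 18 - 9*g - 9*q)
104*x(X, l(1)) = 104*(18 - 9*(-2) - 9*(-4)) = 104*(18 + 18 + 36) = 104*72 = 7488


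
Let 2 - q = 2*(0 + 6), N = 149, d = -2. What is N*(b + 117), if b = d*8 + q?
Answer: 13559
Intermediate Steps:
q = -10 (q = 2 - 2*(0 + 6) = 2 - 2*6 = 2 - 1*12 = 2 - 12 = -10)
b = -26 (b = -2*8 - 10 = -16 - 10 = -26)
N*(b + 117) = 149*(-26 + 117) = 149*91 = 13559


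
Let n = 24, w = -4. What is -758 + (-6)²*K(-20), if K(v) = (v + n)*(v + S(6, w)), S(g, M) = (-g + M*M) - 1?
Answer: -2342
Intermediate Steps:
S(g, M) = -1 + M² - g (S(g, M) = (-g + M²) - 1 = (M² - g) - 1 = -1 + M² - g)
K(v) = (9 + v)*(24 + v) (K(v) = (v + 24)*(v + (-1 + (-4)² - 1*6)) = (24 + v)*(v + (-1 + 16 - 6)) = (24 + v)*(v + 9) = (24 + v)*(9 + v) = (9 + v)*(24 + v))
-758 + (-6)²*K(-20) = -758 + (-6)²*(216 + (-20)² + 33*(-20)) = -758 + 36*(216 + 400 - 660) = -758 + 36*(-44) = -758 - 1584 = -2342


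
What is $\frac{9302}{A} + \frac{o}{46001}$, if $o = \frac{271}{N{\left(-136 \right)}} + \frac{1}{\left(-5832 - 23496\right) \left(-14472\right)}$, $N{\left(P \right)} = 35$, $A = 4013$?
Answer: $\frac{6357028945943106343}{2742303249730961280} \approx 2.3181$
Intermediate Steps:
$o = \frac{115021835171}{14855218560}$ ($o = \frac{271}{35} + \frac{1}{\left(-5832 - 23496\right) \left(-14472\right)} = 271 \cdot \frac{1}{35} + \frac{1}{-29328} \left(- \frac{1}{14472}\right) = \frac{271}{35} - - \frac{1}{424434816} = \frac{271}{35} + \frac{1}{424434816} = \frac{115021835171}{14855218560} \approx 7.7429$)
$\frac{9302}{A} + \frac{o}{46001} = \frac{9302}{4013} + \frac{115021835171}{14855218560 \cdot 46001} = 9302 \cdot \frac{1}{4013} + \frac{115021835171}{14855218560} \cdot \frac{1}{46001} = \frac{9302}{4013} + \frac{115021835171}{683354908978560} = \frac{6357028945943106343}{2742303249730961280}$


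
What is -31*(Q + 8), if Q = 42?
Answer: -1550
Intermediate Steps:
-31*(Q + 8) = -31*(42 + 8) = -31*50 = -1550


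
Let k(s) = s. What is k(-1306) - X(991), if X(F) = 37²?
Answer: -2675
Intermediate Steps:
X(F) = 1369
k(-1306) - X(991) = -1306 - 1*1369 = -1306 - 1369 = -2675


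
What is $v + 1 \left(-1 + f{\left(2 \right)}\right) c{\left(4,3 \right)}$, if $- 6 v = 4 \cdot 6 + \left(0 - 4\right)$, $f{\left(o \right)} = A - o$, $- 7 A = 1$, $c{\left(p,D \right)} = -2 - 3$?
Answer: $\frac{260}{21} \approx 12.381$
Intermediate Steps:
$c{\left(p,D \right)} = -5$ ($c{\left(p,D \right)} = -2 - 3 = -5$)
$A = - \frac{1}{7}$ ($A = \left(- \frac{1}{7}\right) 1 = - \frac{1}{7} \approx -0.14286$)
$f{\left(o \right)} = - \frac{1}{7} - o$
$v = - \frac{10}{3}$ ($v = - \frac{4 \cdot 6 + \left(0 - 4\right)}{6} = - \frac{24 + \left(0 - 4\right)}{6} = - \frac{24 - 4}{6} = \left(- \frac{1}{6}\right) 20 = - \frac{10}{3} \approx -3.3333$)
$v + 1 \left(-1 + f{\left(2 \right)}\right) c{\left(4,3 \right)} = - \frac{10}{3} + 1 \left(-1 - \frac{15}{7}\right) \left(-5\right) = - \frac{10}{3} + 1 \left(- \frac{22}{7}\right) \left(-5\right) = - \frac{10}{3} - - \frac{110}{7} = - \frac{10}{3} + \frac{110}{7} = \frac{260}{21}$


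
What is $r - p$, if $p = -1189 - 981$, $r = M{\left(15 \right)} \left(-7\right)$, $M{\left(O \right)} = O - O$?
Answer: $2170$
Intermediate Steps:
$M{\left(O \right)} = 0$
$r = 0$ ($r = 0 \left(-7\right) = 0$)
$p = -2170$
$r - p = 0 - -2170 = 0 + 2170 = 2170$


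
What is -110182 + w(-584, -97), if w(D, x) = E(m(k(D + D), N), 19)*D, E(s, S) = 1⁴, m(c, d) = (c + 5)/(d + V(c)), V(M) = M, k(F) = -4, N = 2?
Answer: -110766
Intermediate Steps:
m(c, d) = (5 + c)/(c + d) (m(c, d) = (c + 5)/(d + c) = (5 + c)/(c + d))
E(s, S) = 1
w(D, x) = D (w(D, x) = 1*D = D)
-110182 + w(-584, -97) = -110182 - 584 = -110766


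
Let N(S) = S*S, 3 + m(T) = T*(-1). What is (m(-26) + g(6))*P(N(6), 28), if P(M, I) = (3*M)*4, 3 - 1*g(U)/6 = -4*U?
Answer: 79920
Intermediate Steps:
g(U) = 18 + 24*U (g(U) = 18 - (-24)*U = 18 + 24*U)
m(T) = -3 - T (m(T) = -3 + T*(-1) = -3 - T)
N(S) = S²
P(M, I) = 12*M
(m(-26) + g(6))*P(N(6), 28) = ((-3 - 1*(-26)) + (18 + 24*6))*(12*6²) = ((-3 + 26) + (18 + 144))*(12*36) = (23 + 162)*432 = 185*432 = 79920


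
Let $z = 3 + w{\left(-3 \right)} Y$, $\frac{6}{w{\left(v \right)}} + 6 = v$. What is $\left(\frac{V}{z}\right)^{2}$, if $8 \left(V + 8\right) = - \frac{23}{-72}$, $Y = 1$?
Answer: $\frac{429025}{36864} \approx 11.638$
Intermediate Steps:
$w{\left(v \right)} = \frac{6}{-6 + v}$
$V = - \frac{4585}{576}$ ($V = -8 + \frac{\left(-23\right) \frac{1}{-72}}{8} = -8 + \frac{\left(-23\right) \left(- \frac{1}{72}\right)}{8} = -8 + \frac{1}{8} \cdot \frac{23}{72} = -8 + \frac{23}{576} = - \frac{4585}{576} \approx -7.9601$)
$z = \frac{7}{3}$ ($z = 3 + \frac{6}{-6 - 3} \cdot 1 = 3 + \frac{6}{-9} \cdot 1 = 3 + 6 \left(- \frac{1}{9}\right) 1 = 3 - \frac{2}{3} = \frac{7}{3} \approx 2.3333$)
$\left(\frac{V}{z}\right)^{2} = \left(- \frac{4585}{576 \cdot \frac{7}{3}}\right)^{2} = \left(\left(- \frac{4585}{576}\right) \frac{3}{7}\right)^{2} = \left(- \frac{655}{192}\right)^{2} = \frac{429025}{36864}$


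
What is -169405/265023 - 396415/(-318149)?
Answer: 51163061200/84316802427 ≈ 0.60680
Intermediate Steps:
-169405/265023 - 396415/(-318149) = -169405*1/265023 - 396415*(-1/318149) = -169405/265023 + 396415/318149 = 51163061200/84316802427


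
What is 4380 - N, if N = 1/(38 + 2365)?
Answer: 10525139/2403 ≈ 4380.0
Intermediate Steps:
N = 1/2403 ≈ 0.00041615
4380 - N = 4380 - 1*1/2403 = 4380 - 1/2403 = 10525139/2403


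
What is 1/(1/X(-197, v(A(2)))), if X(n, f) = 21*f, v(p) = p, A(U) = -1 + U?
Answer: 21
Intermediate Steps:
1/(1/X(-197, v(A(2)))) = 1/(1/(21*(-1 + 2))) = 1/(1/(21*1)) = 1/(1/21) = 21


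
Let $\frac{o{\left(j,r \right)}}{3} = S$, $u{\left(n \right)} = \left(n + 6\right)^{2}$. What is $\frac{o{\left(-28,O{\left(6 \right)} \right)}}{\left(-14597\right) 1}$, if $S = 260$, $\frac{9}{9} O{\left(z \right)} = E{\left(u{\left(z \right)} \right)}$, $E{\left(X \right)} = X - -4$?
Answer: $- \frac{780}{14597} \approx -0.053436$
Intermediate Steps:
$u{\left(n \right)} = \left(6 + n\right)^{2}$
$E{\left(X \right)} = 4 + X$ ($E{\left(X \right)} = X + 4 = 4 + X$)
$O{\left(z \right)} = 4 + \left(6 + z\right)^{2}$
$o{\left(j,r \right)} = 780$ ($o{\left(j,r \right)} = 3 \cdot 260 = 780$)
$\frac{o{\left(-28,O{\left(6 \right)} \right)}}{\left(-14597\right) 1} = \frac{780}{\left(-14597\right) 1} = \frac{780}{-14597} = 780 \left(- \frac{1}{14597}\right) = - \frac{780}{14597}$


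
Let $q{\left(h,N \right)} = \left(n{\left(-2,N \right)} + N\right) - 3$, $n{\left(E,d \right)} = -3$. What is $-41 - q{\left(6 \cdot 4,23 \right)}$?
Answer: $-58$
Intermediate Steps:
$q{\left(h,N \right)} = -6 + N$ ($q{\left(h,N \right)} = \left(-3 + N\right) - 3 = -6 + N$)
$-41 - q{\left(6 \cdot 4,23 \right)} = -41 - \left(-6 + 23\right) = -41 - 17 = -58$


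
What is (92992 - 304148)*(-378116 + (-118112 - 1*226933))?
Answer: 152699784116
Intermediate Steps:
(92992 - 304148)*(-378116 + (-118112 - 1*226933)) = -211156*(-378116 + (-118112 - 226933)) = -211156*(-378116 - 345045) = -211156*(-723161) = 152699784116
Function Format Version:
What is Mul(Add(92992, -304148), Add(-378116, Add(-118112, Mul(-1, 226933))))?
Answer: 152699784116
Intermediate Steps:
Mul(Add(92992, -304148), Add(-378116, Add(-118112, Mul(-1, 226933)))) = Mul(-211156, Add(-378116, Add(-118112, -226933))) = Mul(-211156, Add(-378116, -345045)) = Mul(-211156, -723161) = 152699784116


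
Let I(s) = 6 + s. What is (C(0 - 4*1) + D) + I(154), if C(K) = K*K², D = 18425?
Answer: 18521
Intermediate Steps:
C(K) = K³
(C(0 - 4*1) + D) + I(154) = ((0 - 4*1)³ + 18425) + (6 + 154) = ((0 - 4)³ + 18425) + 160 = ((-4)³ + 18425) + 160 = (-64 + 18425) + 160 = 18361 + 160 = 18521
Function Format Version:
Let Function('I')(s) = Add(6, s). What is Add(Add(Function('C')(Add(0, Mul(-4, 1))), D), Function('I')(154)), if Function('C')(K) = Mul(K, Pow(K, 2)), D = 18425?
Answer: 18521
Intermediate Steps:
Function('C')(K) = Pow(K, 3)
Add(Add(Function('C')(Add(0, Mul(-4, 1))), D), Function('I')(154)) = Add(Add(Pow(Add(0, Mul(-4, 1)), 3), 18425), Add(6, 154)) = Add(Add(Pow(Add(0, -4), 3), 18425), 160) = Add(Add(Pow(-4, 3), 18425), 160) = Add(Add(-64, 18425), 160) = Add(18361, 160) = 18521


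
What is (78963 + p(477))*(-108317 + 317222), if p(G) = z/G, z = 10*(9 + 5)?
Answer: 2622836465785/159 ≈ 1.6496e+10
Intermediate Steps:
z = 140 (z = 10*14 = 140)
p(G) = 140/G
(78963 + p(477))*(-108317 + 317222) = (78963 + 140/477)*(-108317 + 317222) = (78963 + 140*(1/477))*208905 = (78963 + 140/477)*208905 = (37665491/477)*208905 = 2622836465785/159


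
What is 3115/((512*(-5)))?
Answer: -623/512 ≈ -1.2168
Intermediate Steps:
3115/((512*(-5))) = 3115/(-2560) = 3115*(-1/2560) = -623/512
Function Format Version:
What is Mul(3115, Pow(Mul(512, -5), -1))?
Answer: Rational(-623, 512) ≈ -1.2168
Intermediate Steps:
Mul(3115, Pow(Mul(512, -5), -1)) = Mul(3115, Pow(-2560, -1)) = Mul(3115, Rational(-1, 2560)) = Rational(-623, 512)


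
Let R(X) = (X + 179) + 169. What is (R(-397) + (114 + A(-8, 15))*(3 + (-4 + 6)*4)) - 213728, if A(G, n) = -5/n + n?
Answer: -637085/3 ≈ -2.1236e+5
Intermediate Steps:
R(X) = 348 + X (R(X) = (179 + X) + 169 = 348 + X)
A(G, n) = n - 5/n
(R(-397) + (114 + A(-8, 15))*(3 + (-4 + 6)*4)) - 213728 = ((348 - 397) + (114 + (15 - 5/15))*(3 + (-4 + 6)*4)) - 213728 = (-49 + (114 + (15 - 5*1/15))*(3 + 2*4)) - 213728 = (-49 + (114 + (15 - ⅓))*(3 + 8)) - 213728 = (-49 + (114 + 44/3)*11) - 213728 = (-49 + (386/3)*11) - 213728 = (-49 + 4246/3) - 213728 = 4099/3 - 213728 = -637085/3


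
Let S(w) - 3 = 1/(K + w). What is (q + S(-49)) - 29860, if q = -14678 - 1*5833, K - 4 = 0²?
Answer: -2266561/45 ≈ -50368.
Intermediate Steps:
K = 4 (K = 4 + 0² = 4 + 0 = 4)
q = -20511 (q = -14678 - 5833 = -20511)
S(w) = 3 + 1/(4 + w)
(q + S(-49)) - 29860 = (-20511 + (13 + 3*(-49))/(4 - 49)) - 29860 = (-20511 + (13 - 147)/(-45)) - 29860 = (-20511 - 1/45*(-134)) - 29860 = (-20511 + 134/45) - 29860 = -922861/45 - 29860 = -2266561/45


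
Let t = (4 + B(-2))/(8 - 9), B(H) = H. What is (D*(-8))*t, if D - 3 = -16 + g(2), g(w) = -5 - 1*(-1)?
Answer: -272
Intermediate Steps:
t = -2 (t = (4 - 2)/(8 - 9) = 2/(-1) = 2*(-1) = -2)
g(w) = -4 (g(w) = -5 + 1 = -4)
D = -17 (D = 3 + (-16 - 4) = 3 - 20 = -17)
(D*(-8))*t = -17*(-8)*(-2) = 136*(-2) = -272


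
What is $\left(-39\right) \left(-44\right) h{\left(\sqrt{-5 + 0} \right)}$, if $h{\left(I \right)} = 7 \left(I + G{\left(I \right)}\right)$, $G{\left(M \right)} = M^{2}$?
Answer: $-60060 + 12012 i \sqrt{5} \approx -60060.0 + 26860.0 i$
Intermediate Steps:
$h{\left(I \right)} = 7 I + 7 I^{2}$ ($h{\left(I \right)} = 7 \left(I + I^{2}\right) = 7 I + 7 I^{2}$)
$\left(-39\right) \left(-44\right) h{\left(\sqrt{-5 + 0} \right)} = \left(-39\right) \left(-44\right) 7 \sqrt{-5 + 0} \left(1 + \sqrt{-5 + 0}\right) = 1716 \cdot 7 \sqrt{-5} \left(1 + \sqrt{-5}\right) = 1716 \cdot 7 i \sqrt{5} \left(1 + i \sqrt{5}\right) = 12012 i \sqrt{5} \left(1 + i \sqrt{5}\right)$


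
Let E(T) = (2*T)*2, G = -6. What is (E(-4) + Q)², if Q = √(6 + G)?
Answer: 256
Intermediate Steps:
E(T) = 4*T
Q = 0 (Q = √(6 - 6) = √0 = 0)
(E(-4) + Q)² = (4*(-4) + 0)² = (-16 + 0)² = (-16)² = 256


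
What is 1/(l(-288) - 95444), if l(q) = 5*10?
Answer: -1/95394 ≈ -1.0483e-5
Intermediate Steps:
l(q) = 50
1/(l(-288) - 95444) = 1/(50 - 95444) = 1/(-95394) = -1/95394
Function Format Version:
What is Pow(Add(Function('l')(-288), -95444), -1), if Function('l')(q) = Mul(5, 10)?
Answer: Rational(-1, 95394) ≈ -1.0483e-5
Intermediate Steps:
Function('l')(q) = 50
Pow(Add(Function('l')(-288), -95444), -1) = Pow(Add(50, -95444), -1) = Pow(-95394, -1) = Rational(-1, 95394)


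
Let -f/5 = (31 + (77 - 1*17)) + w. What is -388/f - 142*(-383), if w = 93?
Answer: 12508877/230 ≈ 54386.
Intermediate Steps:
f = -920 (f = -5*((31 + (77 - 1*17)) + 93) = -5*((31 + (77 - 17)) + 93) = -5*((31 + 60) + 93) = -5*(91 + 93) = -5*184 = -920)
-388/f - 142*(-383) = -388/(-920) - 142*(-383) = -388*(-1/920) + 54386 = 97/230 + 54386 = 12508877/230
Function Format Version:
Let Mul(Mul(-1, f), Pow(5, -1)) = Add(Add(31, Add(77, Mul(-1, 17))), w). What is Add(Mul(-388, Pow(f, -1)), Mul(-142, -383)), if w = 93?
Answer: Rational(12508877, 230) ≈ 54386.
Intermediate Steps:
f = -920 (f = Mul(-5, Add(Add(31, Add(77, Mul(-1, 17))), 93)) = Mul(-5, Add(Add(31, Add(77, -17)), 93)) = Mul(-5, Add(Add(31, 60), 93)) = Mul(-5, Add(91, 93)) = Mul(-5, 184) = -920)
Add(Mul(-388, Pow(f, -1)), Mul(-142, -383)) = Add(Mul(-388, Pow(-920, -1)), Mul(-142, -383)) = Add(Mul(-388, Rational(-1, 920)), 54386) = Add(Rational(97, 230), 54386) = Rational(12508877, 230)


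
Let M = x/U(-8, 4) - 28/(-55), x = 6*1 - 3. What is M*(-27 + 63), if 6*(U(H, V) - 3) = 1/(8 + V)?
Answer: 646416/11935 ≈ 54.161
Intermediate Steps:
x = 3 (x = 6 - 3 = 3)
U(H, V) = 3 + 1/(6*(8 + V))
M = 17956/11935 (M = 3/(((145 + 18*4)/(6*(8 + 4)))) - 28/(-55) = 3/(((1/6)*(145 + 72)/12)) - 28*(-1/55) = 3/(((1/6)*(1/12)*217)) + 28/55 = 3/(217/72) + 28/55 = 3*(72/217) + 28/55 = 216/217 + 28/55 = 17956/11935 ≈ 1.5045)
M*(-27 + 63) = 17956*(-27 + 63)/11935 = (17956/11935)*36 = 646416/11935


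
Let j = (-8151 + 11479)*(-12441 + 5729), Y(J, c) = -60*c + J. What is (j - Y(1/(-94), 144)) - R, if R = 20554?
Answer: -2100848299/94 ≈ -2.2349e+7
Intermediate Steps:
Y(J, c) = J - 60*c
j = -22337536 (j = 3328*(-6712) = -22337536)
(j - Y(1/(-94), 144)) - R = (-22337536 - (1/(-94) - 60*144)) - 1*20554 = (-22337536 - (-1/94 - 8640)) - 20554 = (-22337536 - 1*(-812161/94)) - 20554 = (-22337536 + 812161/94) - 20554 = -2098916223/94 - 20554 = -2100848299/94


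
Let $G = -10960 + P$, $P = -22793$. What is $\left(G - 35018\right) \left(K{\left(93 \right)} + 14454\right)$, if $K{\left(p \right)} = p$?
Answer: $-1000411737$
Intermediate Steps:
$G = -33753$ ($G = -10960 - 22793 = -33753$)
$\left(G - 35018\right) \left(K{\left(93 \right)} + 14454\right) = \left(-33753 - 35018\right) \left(93 + 14454\right) = \left(-68771\right) 14547 = -1000411737$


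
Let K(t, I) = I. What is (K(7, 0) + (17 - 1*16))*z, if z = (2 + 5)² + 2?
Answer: 51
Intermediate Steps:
z = 51 (z = 7² + 2 = 49 + 2 = 51)
(K(7, 0) + (17 - 1*16))*z = (0 + (17 - 1*16))*51 = (0 + (17 - 16))*51 = (0 + 1)*51 = 1*51 = 51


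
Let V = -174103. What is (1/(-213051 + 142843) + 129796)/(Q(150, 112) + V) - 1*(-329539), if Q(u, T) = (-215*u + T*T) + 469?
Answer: 4473158124096513/13574014720 ≈ 3.2954e+5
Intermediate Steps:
Q(u, T) = 469 + T**2 - 215*u (Q(u, T) = (-215*u + T**2) + 469 = (T**2 - 215*u) + 469 = 469 + T**2 - 215*u)
(1/(-213051 + 142843) + 129796)/(Q(150, 112) + V) - 1*(-329539) = (1/(-213051 + 142843) + 129796)/((469 + 112**2 - 215*150) - 174103) - 1*(-329539) = (1/(-70208) + 129796)/((469 + 12544 - 32250) - 174103) + 329539 = (-1/70208 + 129796)/(-19237 - 174103) + 329539 = (9112717567/70208)/(-193340) + 329539 = (9112717567/70208)*(-1/193340) + 329539 = -9112717567/13574014720 + 329539 = 4473158124096513/13574014720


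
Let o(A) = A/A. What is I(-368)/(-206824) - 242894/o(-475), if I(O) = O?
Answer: -6279538536/25853 ≈ -2.4289e+5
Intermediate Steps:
o(A) = 1
I(-368)/(-206824) - 242894/o(-475) = -368/(-206824) - 242894/1 = -368*(-1/206824) - 242894*1 = 46/25853 - 242894 = -6279538536/25853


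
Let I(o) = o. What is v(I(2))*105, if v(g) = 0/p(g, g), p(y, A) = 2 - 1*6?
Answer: 0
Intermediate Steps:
p(y, A) = -4 (p(y, A) = 2 - 6 = -4)
v(g) = 0 (v(g) = 0/(-4) = 0*(-¼) = 0)
v(I(2))*105 = 0*105 = 0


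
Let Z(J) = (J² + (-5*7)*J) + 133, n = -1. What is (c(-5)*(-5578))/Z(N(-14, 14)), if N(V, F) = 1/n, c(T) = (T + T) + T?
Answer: 83670/169 ≈ 495.09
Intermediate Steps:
c(T) = 3*T (c(T) = 2*T + T = 3*T)
N(V, F) = -1 (N(V, F) = 1/(-1) = -1)
Z(J) = 133 + J² - 35*J (Z(J) = (J² - 35*J) + 133 = 133 + J² - 35*J)
(c(-5)*(-5578))/Z(N(-14, 14)) = ((3*(-5))*(-5578))/(133 + (-1)² - 35*(-1)) = (-15*(-5578))/(133 + 1 + 35) = 83670/169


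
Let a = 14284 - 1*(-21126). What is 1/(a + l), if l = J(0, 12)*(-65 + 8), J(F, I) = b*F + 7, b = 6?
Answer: 1/35011 ≈ 2.8562e-5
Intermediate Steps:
a = 35410 (a = 14284 + 21126 = 35410)
J(F, I) = 7 + 6*F (J(F, I) = 6*F + 7 = 7 + 6*F)
l = -399 (l = (7 + 6*0)*(-65 + 8) = (7 + 0)*(-57) = 7*(-57) = -399)
1/(a + l) = 1/(35410 - 399) = 1/35011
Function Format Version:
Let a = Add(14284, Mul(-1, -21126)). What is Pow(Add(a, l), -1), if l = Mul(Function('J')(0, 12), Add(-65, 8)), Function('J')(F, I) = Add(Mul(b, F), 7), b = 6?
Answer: Rational(1, 35011) ≈ 2.8562e-5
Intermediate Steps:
a = 35410 (a = Add(14284, 21126) = 35410)
Function('J')(F, I) = Add(7, Mul(6, F)) (Function('J')(F, I) = Add(Mul(6, F), 7) = Add(7, Mul(6, F)))
l = -399 (l = Mul(Add(7, Mul(6, 0)), Add(-65, 8)) = Mul(Add(7, 0), -57) = Mul(7, -57) = -399)
Pow(Add(a, l), -1) = Pow(Add(35410, -399), -1) = Pow(35011, -1) = Rational(1, 35011)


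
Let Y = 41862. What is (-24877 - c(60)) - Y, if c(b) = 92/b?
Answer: -1001108/15 ≈ -66741.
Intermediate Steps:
(-24877 - c(60)) - Y = (-24877 - 92/60) - 1*41862 = (-24877 - 92/60) - 41862 = (-24877 - 1*23/15) - 41862 = (-24877 - 23/15) - 41862 = -373178/15 - 41862 = -1001108/15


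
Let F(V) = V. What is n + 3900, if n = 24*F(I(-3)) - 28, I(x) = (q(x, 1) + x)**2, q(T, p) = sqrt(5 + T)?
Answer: 4136 - 144*sqrt(2) ≈ 3932.4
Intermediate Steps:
I(x) = (x + sqrt(5 + x))**2 (I(x) = (sqrt(5 + x) + x)**2 = (x + sqrt(5 + x))**2)
n = -28 + 24*(-3 + sqrt(2))**2 (n = 24*(-3 + sqrt(5 - 3))**2 - 28 = 24*(-3 + sqrt(2))**2 - 28 = -28 + 24*(-3 + sqrt(2))**2 ≈ 32.353)
n + 3900 = (236 - 144*sqrt(2)) + 3900 = 4136 - 144*sqrt(2)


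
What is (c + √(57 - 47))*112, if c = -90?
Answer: -10080 + 112*√10 ≈ -9725.8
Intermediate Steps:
(c + √(57 - 47))*112 = (-90 + √(57 - 47))*112 = (-90 + √10)*112 = -10080 + 112*√10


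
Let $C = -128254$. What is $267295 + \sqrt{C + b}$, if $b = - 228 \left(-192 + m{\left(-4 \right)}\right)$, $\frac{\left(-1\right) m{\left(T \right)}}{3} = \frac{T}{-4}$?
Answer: $267295 + i \sqrt{83794} \approx 2.673 \cdot 10^{5} + 289.47 i$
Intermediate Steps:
$m{\left(T \right)} = \frac{3 T}{4}$ ($m{\left(T \right)} = - 3 \frac{T}{-4} = - 3 T \left(- \frac{1}{4}\right) = - 3 \left(- \frac{T}{4}\right) = \frac{3 T}{4}$)
$b = 44460$ ($b = - 228 \left(-192 + \frac{3}{4} \left(-4\right)\right) = - 228 \left(-192 - 3\right) = \left(-228\right) \left(-195\right) = 44460$)
$267295 + \sqrt{C + b} = 267295 + \sqrt{-128254 + 44460} = 267295 + \sqrt{-83794} = 267295 + i \sqrt{83794}$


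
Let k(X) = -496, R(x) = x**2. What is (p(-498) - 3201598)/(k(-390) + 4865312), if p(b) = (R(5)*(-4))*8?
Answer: -1601199/2432408 ≈ -0.65828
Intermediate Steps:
p(b) = -800 (p(b) = (5**2*(-4))*8 = (25*(-4))*8 = -100*8 = -800)
(p(-498) - 3201598)/(k(-390) + 4865312) = (-800 - 3201598)/(-496 + 4865312) = -3202398/4864816 = -3202398*1/4864816 = -1601199/2432408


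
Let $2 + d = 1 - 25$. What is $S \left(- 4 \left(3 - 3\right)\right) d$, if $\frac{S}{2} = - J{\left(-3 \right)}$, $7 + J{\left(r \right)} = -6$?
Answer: $0$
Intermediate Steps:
$J{\left(r \right)} = -13$ ($J{\left(r \right)} = -7 - 6 = -13$)
$S = 26$ ($S = 2 \left(\left(-1\right) \left(-13\right)\right) = 2 \cdot 13 = 26$)
$d = -26$ ($d = -2 + \left(1 - 25\right) = -2 - 24 = -26$)
$S \left(- 4 \left(3 - 3\right)\right) d = 26 \left(- 4 \left(3 - 3\right)\right) \left(-26\right) = 26 \left(\left(-4\right) 0\right) \left(-26\right) = 26 \cdot 0 \left(-26\right) = 0 \left(-26\right) = 0$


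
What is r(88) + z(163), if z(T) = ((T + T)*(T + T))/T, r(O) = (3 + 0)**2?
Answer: 661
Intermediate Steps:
r(O) = 9 (r(O) = 3**2 = 9)
z(T) = 4*T (z(T) = ((2*T)*(2*T))/T = (4*T**2)/T = 4*T)
r(88) + z(163) = 9 + 4*163 = 9 + 652 = 661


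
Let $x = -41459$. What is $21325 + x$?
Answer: $-20134$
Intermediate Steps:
$21325 + x = 21325 - 41459 = -20134$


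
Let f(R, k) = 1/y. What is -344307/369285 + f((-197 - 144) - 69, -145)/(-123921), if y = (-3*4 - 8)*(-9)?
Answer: -73143205369/78449428260 ≈ -0.93236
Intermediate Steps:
y = 180 (y = (-12 - 8)*(-9) = -20*(-9) = 180)
f(R, k) = 1/180
-344307/369285 + f((-197 - 144) - 69, -145)/(-123921) = -344307/369285 + (1/180)/(-123921) = -344307*1/369285 + (1/180)*(-1/123921) = -114769/123095 - 1/22305780 = -73143205369/78449428260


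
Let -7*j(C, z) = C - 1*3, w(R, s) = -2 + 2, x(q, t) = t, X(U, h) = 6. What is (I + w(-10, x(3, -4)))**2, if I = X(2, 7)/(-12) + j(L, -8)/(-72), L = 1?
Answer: 16129/63504 ≈ 0.25398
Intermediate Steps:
w(R, s) = 0
j(C, z) = 3/7 - C/7 (j(C, z) = -(C - 1*3)/7 = -(C - 3)/7 = -(-3 + C)/7 = 3/7 - C/7)
I = -127/252 (I = 6/(-12) + (3/7 - 1/7*1)/(-72) = 6*(-1/12) + (3/7 - 1/7)*(-1/72) = -1/2 + (2/7)*(-1/72) = -1/2 - 1/252 = -127/252 ≈ -0.50397)
(I + w(-10, x(3, -4)))**2 = (-127/252 + 0)**2 = (-127/252)**2 = 16129/63504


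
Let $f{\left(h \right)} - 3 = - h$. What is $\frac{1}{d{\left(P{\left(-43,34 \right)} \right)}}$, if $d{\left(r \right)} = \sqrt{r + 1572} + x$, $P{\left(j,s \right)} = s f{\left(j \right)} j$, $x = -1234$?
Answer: $- \frac{617}{794218} - \frac{i \sqrt{4105}}{397109} \approx -0.00077686 - 0.00016134 i$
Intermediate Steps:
$f{\left(h \right)} = 3 - h$
$P{\left(j,s \right)} = j s \left(3 - j\right)$ ($P{\left(j,s \right)} = s \left(3 - j\right) j = j s \left(3 - j\right)$)
$d{\left(r \right)} = -1234 + \sqrt{1572 + r}$ ($d{\left(r \right)} = \sqrt{r + 1572} - 1234 = \sqrt{1572 + r} - 1234 = -1234 + \sqrt{1572 + r}$)
$\frac{1}{d{\left(P{\left(-43,34 \right)} \right)}} = \frac{1}{-1234 + \sqrt{1572 - 1462 \left(3 - -43\right)}} = \frac{1}{-1234 + \sqrt{1572 - 1462 \left(3 + 43\right)}} = \frac{1}{-1234 + \sqrt{1572 - 1462 \cdot 46}} = \frac{1}{-1234 + \sqrt{1572 - 67252}} = \frac{1}{-1234 + \sqrt{-65680}} = \frac{1}{-1234 + 4 i \sqrt{4105}}$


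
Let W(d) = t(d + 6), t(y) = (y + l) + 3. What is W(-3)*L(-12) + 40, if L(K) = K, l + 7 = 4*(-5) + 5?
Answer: 232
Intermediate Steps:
l = -22 (l = -7 + (4*(-5) + 5) = -7 + (-20 + 5) = -7 - 15 = -22)
t(y) = -19 + y (t(y) = (y - 22) + 3 = (-22 + y) + 3 = -19 + y)
W(d) = -13 + d (W(d) = -19 + (d + 6) = -19 + (6 + d) = -13 + d)
W(-3)*L(-12) + 40 = (-13 - 3)*(-12) + 40 = -16*(-12) + 40 = 192 + 40 = 232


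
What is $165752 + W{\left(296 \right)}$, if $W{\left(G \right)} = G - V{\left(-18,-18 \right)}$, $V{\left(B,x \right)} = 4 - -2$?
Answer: $166042$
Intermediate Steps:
$V{\left(B,x \right)} = 6$ ($V{\left(B,x \right)} = 4 + 2 = 6$)
$W{\left(G \right)} = -6 + G$ ($W{\left(G \right)} = G - 6 = -6 + G$)
$165752 + W{\left(296 \right)} = 165752 + \left(-6 + 296\right) = 165752 + 290 = 166042$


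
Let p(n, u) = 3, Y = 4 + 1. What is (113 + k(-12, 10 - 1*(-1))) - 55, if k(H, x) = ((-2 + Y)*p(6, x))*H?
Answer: -50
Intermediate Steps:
Y = 5
k(H, x) = 9*H (k(H, x) = ((-2 + 5)*3)*H = (3*3)*H = 9*H)
(113 + k(-12, 10 - 1*(-1))) - 55 = (113 + 9*(-12)) - 55 = (113 - 108) - 55 = 5 - 55 = -50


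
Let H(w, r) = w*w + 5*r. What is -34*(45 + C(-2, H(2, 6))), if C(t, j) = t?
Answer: -1462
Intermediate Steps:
H(w, r) = w**2 + 5*r
-34*(45 + C(-2, H(2, 6))) = -34*(45 - 2) = -34*43 = -1462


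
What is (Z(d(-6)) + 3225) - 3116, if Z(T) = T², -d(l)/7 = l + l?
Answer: 7165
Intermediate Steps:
d(l) = -14*l (d(l) = -7*(l + l) = -14*l)
(Z(d(-6)) + 3225) - 3116 = ((-14*(-6))² + 3225) - 3116 = (84² + 3225) - 3116 = (7056 + 3225) - 3116 = 10281 - 3116 = 7165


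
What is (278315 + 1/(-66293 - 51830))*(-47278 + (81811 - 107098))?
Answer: -2385603600118360/118123 ≈ -2.0196e+10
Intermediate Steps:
(278315 + 1/(-66293 - 51830))*(-47278 + (81811 - 107098)) = (278315 + 1/(-118123))*(-47278 - 25287) = (278315 - 1/118123)*(-72565) = (32875402744/118123)*(-72565) = -2385603600118360/118123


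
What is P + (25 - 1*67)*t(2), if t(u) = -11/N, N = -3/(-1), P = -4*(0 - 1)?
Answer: 158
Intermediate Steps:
P = 4 (P = -4*(-1) = 4)
N = 3 (N = -3*(-1) = 3)
t(u) = -11/3
P + (25 - 1*67)*t(2) = 4 + (25 - 1*67)*(-11/3) = 4 + (25 - 67)*(-11/3) = 4 - 42*(-11/3) = 4 + 154 = 158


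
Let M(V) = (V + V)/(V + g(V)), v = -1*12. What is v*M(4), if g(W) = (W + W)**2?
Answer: -24/17 ≈ -1.4118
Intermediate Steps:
g(W) = 4*W**2 (g(W) = (2*W)**2 = 4*W**2)
v = -12
M(V) = 2*V/(V + 4*V**2) (M(V) = (V + V)/(V + 4*V**2) = (2*V)/(V + 4*V**2) = 2*V/(V + 4*V**2))
v*M(4) = -24/(1 + 4*4) = -24/(1 + 16) = -24/17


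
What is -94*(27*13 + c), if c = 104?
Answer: -42770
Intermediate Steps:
-94*(27*13 + c) = -94*(27*13 + 104) = -94*(351 + 104) = -94*455 = -42770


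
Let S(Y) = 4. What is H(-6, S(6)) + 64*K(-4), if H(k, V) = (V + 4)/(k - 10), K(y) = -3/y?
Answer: 95/2 ≈ 47.500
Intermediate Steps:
H(k, V) = (4 + V)/(-10 + k)
H(-6, S(6)) + 64*K(-4) = (4 + 4)/(-10 - 6) + 64*(-3/(-4)) = 8/(-16) + 64*(-3*(-¼)) = -1/16*8 + 64*(¾) = -½ + 48 = 95/2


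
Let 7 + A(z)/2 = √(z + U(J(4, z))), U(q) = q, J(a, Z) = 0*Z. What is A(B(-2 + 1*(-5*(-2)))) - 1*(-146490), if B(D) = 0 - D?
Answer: 146476 + 4*I*√2 ≈ 1.4648e+5 + 5.6569*I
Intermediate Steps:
J(a, Z) = 0
B(D) = -D
A(z) = -14 + 2*√z (A(z) = -14 + 2*√(z + 0) = -14 + 2*√z)
A(B(-2 + 1*(-5*(-2)))) - 1*(-146490) = (-14 + 2*√(-(-2 + 1*(-5*(-2))))) - 1*(-146490) = (-14 + 2*√(-(-2 + 1*10))) + 146490 = (-14 + 2*√(-(-2 + 10))) + 146490 = (-14 + 2*√(-1*8)) + 146490 = (-14 + 2*√(-8)) + 146490 = (-14 + 2*(2*I*√2)) + 146490 = (-14 + 4*I*√2) + 146490 = 146476 + 4*I*√2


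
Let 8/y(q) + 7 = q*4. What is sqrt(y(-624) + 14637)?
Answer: sqrt(91700916709)/2503 ≈ 120.98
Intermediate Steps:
y(q) = 8/(-7 + 4*q) (y(q) = 8/(-7 + q*4) = 8/(-7 + 4*q))
sqrt(y(-624) + 14637) = sqrt(8/(-7 + 4*(-624)) + 14637) = sqrt(8/(-7 - 2496) + 14637) = sqrt(8/(-2503) + 14637) = sqrt(8*(-1/2503) + 14637) = sqrt(-8/2503 + 14637) = sqrt(36636403/2503) = sqrt(91700916709)/2503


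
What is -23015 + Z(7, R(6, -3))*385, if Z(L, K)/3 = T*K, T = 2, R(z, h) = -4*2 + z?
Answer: -27635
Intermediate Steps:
R(z, h) = -8 + z
Z(L, K) = 6*K (Z(L, K) = 3*(2*K) = 6*K)
-23015 + Z(7, R(6, -3))*385 = -23015 + (6*(-8 + 6))*385 = -23015 + (6*(-2))*385 = -23015 - 12*385 = -23015 - 4620 = -27635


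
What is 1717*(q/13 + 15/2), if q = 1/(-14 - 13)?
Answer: 9036571/702 ≈ 12873.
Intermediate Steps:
q = -1/27 (q = 1/(-27) = -1/27 ≈ -0.037037)
1717*(q/13 + 15/2) = 1717*(-1/27/13 + 15/2) = 1717*(-1/27*1/13 + 15*(1/2)) = 1717*(-1/351 + 15/2) = 1717*(5263/702) = 9036571/702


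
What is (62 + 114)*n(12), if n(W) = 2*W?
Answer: 4224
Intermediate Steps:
(62 + 114)*n(12) = (62 + 114)*(2*12) = 176*24 = 4224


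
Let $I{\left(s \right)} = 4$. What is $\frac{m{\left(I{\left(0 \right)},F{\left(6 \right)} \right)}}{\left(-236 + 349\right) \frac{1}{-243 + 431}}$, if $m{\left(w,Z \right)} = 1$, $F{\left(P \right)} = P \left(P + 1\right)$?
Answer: $\frac{188}{113} \approx 1.6637$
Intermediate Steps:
$F{\left(P \right)} = P \left(1 + P\right)$
$\frac{m{\left(I{\left(0 \right)},F{\left(6 \right)} \right)}}{\left(-236 + 349\right) \frac{1}{-243 + 431}} = 1 \frac{1}{\left(-236 + 349\right) \frac{1}{-243 + 431}} = 1 \frac{1}{113 \cdot \frac{1}{188}} = 1 \frac{1}{\frac{113}{188}} = 1 \cdot \frac{188}{113} = \frac{188}{113}$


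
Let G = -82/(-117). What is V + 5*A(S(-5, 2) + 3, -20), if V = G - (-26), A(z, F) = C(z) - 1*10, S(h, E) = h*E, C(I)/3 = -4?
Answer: -9746/117 ≈ -83.299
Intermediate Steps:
C(I) = -12 (C(I) = 3*(-4) = -12)
S(h, E) = E*h
G = 82/117 (G = -82*(-1/117) = 82/117 ≈ 0.70085)
A(z, F) = -22 (A(z, F) = -12 - 1*10 = -12 - 10 = -22)
V = 3124/117 (V = 82/117 - (-26) = 82/117 - 1*(-26) = 82/117 + 26 = 3124/117 ≈ 26.701)
V + 5*A(S(-5, 2) + 3, -20) = 3124/117 + 5*(-22) = 3124/117 - 110 = -9746/117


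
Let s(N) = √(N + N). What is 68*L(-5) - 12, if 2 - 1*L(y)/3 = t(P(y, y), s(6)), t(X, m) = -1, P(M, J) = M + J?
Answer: 600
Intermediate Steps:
P(M, J) = J + M
s(N) = √2*√N (s(N) = √(2*N) = √2*√N)
L(y) = 9 (L(y) = 6 - 3*(-1) = 6 + 3 = 9)
68*L(-5) - 12 = 68*9 - 12 = 612 - 12 = 600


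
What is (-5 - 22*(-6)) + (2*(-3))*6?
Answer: 91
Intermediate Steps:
(-5 - 22*(-6)) + (2*(-3))*6 = (-5 + 132) - 6*6 = 127 - 36 = 91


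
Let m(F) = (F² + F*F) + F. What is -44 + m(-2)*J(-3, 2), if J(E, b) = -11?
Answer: -110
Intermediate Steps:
m(F) = F + 2*F² (m(F) = (F² + F²) + F = 2*F² + F = F + 2*F²)
-44 + m(-2)*J(-3, 2) = -44 - 2*(1 + 2*(-2))*(-11) = -44 - 2*(1 - 4)*(-11) = -44 - 2*(-3)*(-11) = -44 + 6*(-11) = -44 - 66 = -110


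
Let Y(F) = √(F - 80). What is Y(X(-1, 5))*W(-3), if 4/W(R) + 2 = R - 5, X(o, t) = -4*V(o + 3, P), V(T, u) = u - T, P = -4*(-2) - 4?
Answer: -4*I*√22/5 ≈ -3.7523*I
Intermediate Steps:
P = 4 (P = 8 - 4 = 4)
X(o, t) = -4 + 4*o (X(o, t) = -4*(4 - (o + 3)) = -4*(4 - (3 + o)) = -4*(4 + (-3 - o)) = -4*(1 - o) = -4 + 4*o)
Y(F) = √(-80 + F)
W(R) = 4/(-7 + R) (W(R) = 4/(-2 + (R - 5)) = 4/(-2 + (-5 + R)) = 4/(-7 + R))
Y(X(-1, 5))*W(-3) = √(-80 + (-4 + 4*(-1)))*(4/(-7 - 3)) = √(-80 + (-4 - 4))*(4/(-10)) = √(-80 - 8)*(4*(-⅒)) = √(-88)*(-⅖) = (2*I*√22)*(-⅖) = -4*I*√22/5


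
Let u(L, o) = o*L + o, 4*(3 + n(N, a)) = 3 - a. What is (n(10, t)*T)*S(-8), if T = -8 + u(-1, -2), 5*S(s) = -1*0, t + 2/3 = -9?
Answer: 0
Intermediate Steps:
t = -29/3 (t = -⅔ - 9 = -29/3 ≈ -9.6667)
n(N, a) = -9/4 - a/4 (n(N, a) = -3 + (3 - a)/4 = -3 + (¾ - a/4) = -9/4 - a/4)
u(L, o) = o + L*o (u(L, o) = L*o + o = o + L*o)
S(s) = 0 (S(s) = (-1*0)/5 = (⅕)*0 = 0)
T = -8 (T = -8 - 2*(1 - 1) = -8 - 2*0 = -8 + 0 = -8)
(n(10, t)*T)*S(-8) = ((-9/4 - ¼*(-29/3))*(-8))*0 = ((-9/4 + 29/12)*(-8))*0 = ((⅙)*(-8))*0 = -4/3*0 = 0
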